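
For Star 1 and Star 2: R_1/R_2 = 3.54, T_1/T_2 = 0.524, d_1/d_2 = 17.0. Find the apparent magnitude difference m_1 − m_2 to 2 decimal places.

L_1/L_2 = (3.54)²(0.524)⁴ = 0.9448.
F_1/F_2 = (L_1/L_2)/(d_1/d_2)² = 0.9448/289.0 = 0.003269.
m_1 − m_2 = −2.5 log₁₀(0.003269) = 6.21.

6.21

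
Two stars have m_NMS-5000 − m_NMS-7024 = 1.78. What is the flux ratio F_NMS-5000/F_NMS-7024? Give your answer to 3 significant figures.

0.194

F_NMS-5000/F_NMS-7024 = 10^(−(m_NMS-5000 − m_NMS-7024)/2.5) = 10^(-1.78/2.5) = 10^-0.712 = 0.1941.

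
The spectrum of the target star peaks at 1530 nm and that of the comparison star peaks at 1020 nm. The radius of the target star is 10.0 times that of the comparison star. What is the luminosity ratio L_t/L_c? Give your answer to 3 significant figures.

19.8

Wien's law gives T ∝ 1/λ_max, so T_t/T_c = λ_c/λ_t = 1020/1530 = 0.6667.
Then L ∝ R²T⁴ gives L_t/L_c = (10.0)² × (0.6667)⁴ = 100.0 × 0.1975 = 19.75.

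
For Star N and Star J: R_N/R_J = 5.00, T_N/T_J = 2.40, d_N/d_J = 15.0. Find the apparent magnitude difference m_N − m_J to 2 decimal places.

-1.42

L_N/L_J = (5.00)²(2.40)⁴ = 829.4.
F_N/F_J = (L_N/L_J)/(d_N/d_J)² = 829.4/225.0 = 3.686.
m_N − m_J = −2.5 log₁₀(3.686) = -1.42.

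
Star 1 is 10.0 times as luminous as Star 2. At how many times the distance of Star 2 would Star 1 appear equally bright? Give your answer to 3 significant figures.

3.16

Equal flux requires L_1/d_1² = L_2/d_2², so d_1/d_2 = √(L_1/L_2)
= √(10.0) = 3.162.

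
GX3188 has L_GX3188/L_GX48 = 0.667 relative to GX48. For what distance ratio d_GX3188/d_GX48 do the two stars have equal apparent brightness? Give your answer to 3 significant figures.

0.817

Equal flux requires L_GX3188/d_GX3188² = L_GX48/d_GX48², so d_GX3188/d_GX48 = √(L_GX3188/L_GX48)
= √(0.667) = 0.8167.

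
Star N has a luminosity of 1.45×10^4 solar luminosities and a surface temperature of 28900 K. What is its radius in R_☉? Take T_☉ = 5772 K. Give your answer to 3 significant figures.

R/R_☉ = √(L/L_☉) / (T/T_☉)² = √(1.45×10^4) / (5.007)²
       = 120.4 / 25.07 = 4.803.

4.80 R_☉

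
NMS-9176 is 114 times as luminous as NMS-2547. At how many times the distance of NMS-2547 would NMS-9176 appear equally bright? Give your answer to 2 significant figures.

11

Equal flux requires L_NMS-9176/d_NMS-9176² = L_NMS-2547/d_NMS-2547², so d_NMS-9176/d_NMS-2547 = √(L_NMS-9176/L_NMS-2547)
= √(114) = 10.68.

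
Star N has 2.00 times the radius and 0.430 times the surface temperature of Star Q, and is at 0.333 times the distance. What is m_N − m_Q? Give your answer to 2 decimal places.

-0.23

L_N/L_Q = (2.00)²(0.430)⁴ = 0.1368.
F_N/F_Q = (L_N/L_Q)/(d_N/d_Q)² = 0.1368/0.1109 = 1.233.
m_N − m_Q = −2.5 log₁₀(1.233) = -0.23.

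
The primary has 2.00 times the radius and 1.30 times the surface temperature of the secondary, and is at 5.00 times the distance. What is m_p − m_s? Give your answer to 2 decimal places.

L_p/L_s = (2.00)²(1.30)⁴ = 11.42.
F_p/F_s = (L_p/L_s)/(d_p/d_s)² = 11.42/25.00 = 0.4570.
m_p − m_s = −2.5 log₁₀(0.4570) = 0.85.

0.85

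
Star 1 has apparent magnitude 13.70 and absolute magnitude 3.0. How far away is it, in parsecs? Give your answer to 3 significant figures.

1.38×10^3 pc

m − M = 5 log₁₀(d/10 pc)
13.70 − (3.0) = 10.70 = 5 log₁₀(d/10)
d = 10 × 10^(10.70/5) = 10 × 10^2.140 = 1380 pc.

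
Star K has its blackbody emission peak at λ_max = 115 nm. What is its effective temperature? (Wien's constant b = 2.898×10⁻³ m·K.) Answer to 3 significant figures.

2.52×10^4 K

T = b/λ_max = 2.898×10⁻³ / (115×10⁻⁹) = 2.520×10^4 K.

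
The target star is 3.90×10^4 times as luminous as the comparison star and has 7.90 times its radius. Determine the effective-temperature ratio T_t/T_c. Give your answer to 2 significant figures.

L ∝ R²T⁴ gives T ∝ (L/R²)^(1/4), so
T_t/T_c = (3.90×10^4 / 7.90²)^(1/4) = (624.9)^(1/4) = 5.000.

5.0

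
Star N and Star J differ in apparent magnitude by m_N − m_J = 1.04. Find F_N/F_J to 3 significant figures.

F_N/F_J = 10^(−(m_N − m_J)/2.5) = 10^(-1.04/2.5) = 10^-0.416 = 0.3837.

0.384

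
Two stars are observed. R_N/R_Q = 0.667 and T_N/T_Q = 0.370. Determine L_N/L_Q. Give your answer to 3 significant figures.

From the Stefan–Boltzmann law, L ∝ R²T⁴, so
L_N/L_Q = (R_N/R_Q)² (T_N/T_Q)⁴ = (0.667)² × (0.370)⁴ = 0.4449 × 0.01874 = 0.008338.

0.00834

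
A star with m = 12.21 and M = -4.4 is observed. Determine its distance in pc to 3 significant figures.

2.10×10^4 pc

m − M = 5 log₁₀(d/10 pc)
12.21 − (-4.4) = 16.61 = 5 log₁₀(d/10)
d = 10 × 10^(16.61/5) = 10 × 10^3.322 = 2.099×10^4 pc.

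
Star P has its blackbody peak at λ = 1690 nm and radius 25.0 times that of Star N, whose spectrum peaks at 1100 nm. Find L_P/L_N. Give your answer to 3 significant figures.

Wien's law gives T ∝ 1/λ_max, so T_P/T_N = λ_N/λ_P = 1100/1690 = 0.6509.
Then L ∝ R²T⁴ gives L_P/L_N = (25.0)² × (0.6509)⁴ = 625.0 × 0.1795 = 112.2.

112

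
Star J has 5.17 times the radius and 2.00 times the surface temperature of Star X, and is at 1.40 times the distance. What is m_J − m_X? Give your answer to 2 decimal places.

-5.85

L_J/L_X = (5.17)²(2.00)⁴ = 427.7.
F_J/F_X = (L_J/L_X)/(d_J/d_X)² = 427.7/1.960 = 218.2.
m_J − m_X = −2.5 log₁₀(218.2) = -5.85.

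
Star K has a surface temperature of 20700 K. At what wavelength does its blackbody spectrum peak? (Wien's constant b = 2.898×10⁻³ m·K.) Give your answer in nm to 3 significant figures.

λ_max = b/T = 2.898×10⁻³ / 20700 = 1.40×10^-7 m = 140.0 nm.

140 nm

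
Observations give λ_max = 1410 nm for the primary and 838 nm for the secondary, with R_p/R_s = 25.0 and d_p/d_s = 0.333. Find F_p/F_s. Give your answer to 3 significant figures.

703

Wien's law: T_p/T_s = λ_s/λ_p = 838/1410 = 0.5943.
L_p/L_s = (R_p/R_s)²(T_p/T_s)⁴ = (25.0)²(0.5943)⁴ = 77.98.
F_p/F_s = (L_p/L_s)/(d_p/d_s)² = 77.98/(0.333)² = 703.2.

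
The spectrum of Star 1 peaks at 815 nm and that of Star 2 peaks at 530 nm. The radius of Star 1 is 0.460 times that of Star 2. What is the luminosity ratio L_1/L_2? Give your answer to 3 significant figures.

0.0378

Wien's law gives T ∝ 1/λ_max, so T_1/T_2 = λ_2/λ_1 = 530/815 = 0.6503.
Then L ∝ R²T⁴ gives L_1/L_2 = (0.460)² × (0.6503)⁴ = 0.2116 × 0.1788 = 0.03784.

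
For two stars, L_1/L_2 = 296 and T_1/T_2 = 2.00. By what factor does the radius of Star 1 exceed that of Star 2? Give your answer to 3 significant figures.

L ∝ R²T⁴ gives R ∝ √L / T², so
R_1/R_2 = √(296) / (2.00)² = 17.20 / 4.000 = 4.301.

4.30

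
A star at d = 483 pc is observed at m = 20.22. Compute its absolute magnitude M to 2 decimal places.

11.80

M = m − 5 log₁₀(d/10 pc) = 20.22 − 5 log₁₀(483/10)
  = 20.22 − 5 × 1.684 = 20.22 − 8.42 = 11.80.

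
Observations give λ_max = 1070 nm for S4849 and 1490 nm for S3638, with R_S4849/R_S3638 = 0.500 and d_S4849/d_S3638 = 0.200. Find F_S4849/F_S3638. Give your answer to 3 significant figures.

Wien's law: T_S4849/T_S3638 = λ_S3638/λ_S4849 = 1490/1070 = 1.393.
L_S4849/L_S3638 = (R_S4849/R_S3638)²(T_S4849/T_S3638)⁴ = (0.500)²(1.393)⁴ = 0.9400.
F_S4849/F_S3638 = (L_S4849/L_S3638)/(d_S4849/d_S3638)² = 0.9400/(0.200)² = 23.50.

23.5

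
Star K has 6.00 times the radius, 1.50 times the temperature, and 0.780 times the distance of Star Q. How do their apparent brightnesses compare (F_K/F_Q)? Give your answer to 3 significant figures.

300

L_K/L_Q = (R_K/R_Q)²(T_K/T_Q)⁴ = (6.00)² × (1.50)⁴ = 182.2.
F_K/F_Q = (L_K/L_Q)/(d_K/d_Q)² = 182.2 / (0.780)² = 299.6.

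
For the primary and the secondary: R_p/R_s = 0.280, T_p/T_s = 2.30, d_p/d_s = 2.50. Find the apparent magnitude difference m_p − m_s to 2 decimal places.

L_p/L_s = (0.280)²(2.30)⁴ = 2.194.
F_p/F_s = (L_p/L_s)/(d_p/d_s)² = 2.194/6.250 = 0.3510.
m_p − m_s = −2.5 log₁₀(0.3510) = 1.14.

1.14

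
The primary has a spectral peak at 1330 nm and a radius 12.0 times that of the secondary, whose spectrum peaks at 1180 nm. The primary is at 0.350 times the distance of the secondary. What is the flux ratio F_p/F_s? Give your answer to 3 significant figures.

728

Wien's law: T_p/T_s = λ_s/λ_p = 1180/1330 = 0.8872.
L_p/L_s = (R_p/R_s)²(T_p/T_s)⁴ = (12.0)²(0.8872)⁴ = 89.22.
F_p/F_s = (L_p/L_s)/(d_p/d_s)² = 89.22/(0.350)² = 728.4.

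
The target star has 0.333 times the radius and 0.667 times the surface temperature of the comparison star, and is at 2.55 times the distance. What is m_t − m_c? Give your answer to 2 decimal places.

6.18

L_t/L_c = (0.333)²(0.667)⁴ = 0.02195.
F_t/F_c = (L_t/L_c)/(d_t/d_c)² = 0.02195/6.502 = 0.003375.
m_t − m_c = −2.5 log₁₀(0.003375) = 6.18.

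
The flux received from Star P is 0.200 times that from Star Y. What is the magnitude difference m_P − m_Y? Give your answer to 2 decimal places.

1.75

m_P − m_Y = −2.5 log₁₀(F_P/F_Y) = −2.5 log₁₀(0.200) = −2.5 × (-0.699) = 1.747.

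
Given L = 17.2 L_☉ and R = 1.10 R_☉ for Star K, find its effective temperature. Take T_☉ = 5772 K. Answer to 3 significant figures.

T/T_☉ = (L/L_☉)^(1/4) / (R/R_☉)^(1/2)
T = 5772 × (17.2)^(1/4) / √(1.10) = 5772 × 2.036 / 1.049 = 1.121×10^4 K.

1.12×10^4 K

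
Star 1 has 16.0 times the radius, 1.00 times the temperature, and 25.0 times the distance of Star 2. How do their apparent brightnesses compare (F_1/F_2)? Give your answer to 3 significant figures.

L_1/L_2 = (R_1/R_2)²(T_1/T_2)⁴ = (16.0)² × (1.00)⁴ = 256.0.
F_1/F_2 = (L_1/L_2)/(d_1/d_2)² = 256.0 / (25.0)² = 0.4096.

0.410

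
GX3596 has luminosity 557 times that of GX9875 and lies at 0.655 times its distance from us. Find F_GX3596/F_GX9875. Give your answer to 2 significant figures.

1.3×10^3

F = L/(4πd²), so F_GX3596/F_GX9875 = (L_GX3596/L_GX9875) / (d_GX3596/d_GX9875)²
= 557 / (0.655)² = 557 / 0.4290 = 1298.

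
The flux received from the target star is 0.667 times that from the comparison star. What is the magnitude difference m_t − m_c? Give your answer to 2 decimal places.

m_t − m_c = −2.5 log₁₀(F_t/F_c) = −2.5 log₁₀(0.667) = −2.5 × (-0.176) = 0.440.

0.44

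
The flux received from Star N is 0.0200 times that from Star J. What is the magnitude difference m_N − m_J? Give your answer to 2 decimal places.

m_N − m_J = −2.5 log₁₀(F_N/F_J) = −2.5 log₁₀(0.0200) = −2.5 × (-1.699) = 4.247.

4.25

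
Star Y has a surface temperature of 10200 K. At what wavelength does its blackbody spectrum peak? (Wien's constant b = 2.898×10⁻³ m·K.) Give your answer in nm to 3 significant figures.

λ_max = b/T = 2.898×10⁻³ / 10200 = 2.84×10^-7 m = 284.1 nm.

284 nm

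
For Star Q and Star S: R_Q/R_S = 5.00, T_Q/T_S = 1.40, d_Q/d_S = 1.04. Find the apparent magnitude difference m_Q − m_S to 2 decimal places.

L_Q/L_S = (5.00)²(1.40)⁴ = 96.04.
F_Q/F_S = (L_Q/L_S)/(d_Q/d_S)² = 96.04/1.082 = 88.79.
m_Q − m_S = −2.5 log₁₀(88.79) = -4.87.

-4.87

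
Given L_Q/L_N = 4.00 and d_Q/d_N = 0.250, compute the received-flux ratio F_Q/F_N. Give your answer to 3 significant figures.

64.0

F = L/(4πd²), so F_Q/F_N = (L_Q/L_N) / (d_Q/d_N)²
= 4.00 / (0.250)² = 4.00 / 0.06250 = 64.00.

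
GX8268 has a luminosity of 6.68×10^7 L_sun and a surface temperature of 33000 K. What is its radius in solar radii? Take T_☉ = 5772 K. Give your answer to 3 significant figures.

R/R_☉ = √(L/L_☉) / (T/T_☉)² = √(6.68×10^7) / (5.717)²
       = 8173 / 32.69 = 250.0.

250 solar radii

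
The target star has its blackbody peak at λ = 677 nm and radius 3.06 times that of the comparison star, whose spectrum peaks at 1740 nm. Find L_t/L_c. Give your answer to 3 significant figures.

409

Wien's law gives T ∝ 1/λ_max, so T_t/T_c = λ_c/λ_t = 1740/677 = 2.570.
Then L ∝ R²T⁴ gives L_t/L_c = (3.06)² × (2.570)⁴ = 9.364 × 43.64 = 408.6.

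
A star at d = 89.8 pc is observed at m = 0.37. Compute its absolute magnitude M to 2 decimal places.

M = m − 5 log₁₀(d/10 pc) = 0.37 − 5 log₁₀(89.8/10)
  = 0.37 − 5 × 0.953 = 0.37 − 4.77 = -4.40.

-4.40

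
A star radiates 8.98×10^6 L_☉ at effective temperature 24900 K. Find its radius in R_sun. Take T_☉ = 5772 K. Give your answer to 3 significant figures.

161 R_sun

R/R_☉ = √(L/L_☉) / (T/T_☉)² = √(8.98×10^6) / (4.314)²
       = 2997 / 18.61 = 161.0.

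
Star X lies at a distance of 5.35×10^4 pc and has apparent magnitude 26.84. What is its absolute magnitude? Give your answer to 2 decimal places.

8.20

M = m − 5 log₁₀(d/10 pc) = 26.84 − 5 log₁₀(5.35×10^4/10)
  = 26.84 − 5 × 3.728 = 26.84 − 18.64 = 8.20.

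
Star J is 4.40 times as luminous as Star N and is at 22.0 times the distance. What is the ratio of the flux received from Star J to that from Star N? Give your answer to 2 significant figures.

0.0091

F = L/(4πd²), so F_J/F_N = (L_J/L_N) / (d_J/d_N)²
= 4.40 / (22.0)² = 4.40 / 484.0 = 0.009091.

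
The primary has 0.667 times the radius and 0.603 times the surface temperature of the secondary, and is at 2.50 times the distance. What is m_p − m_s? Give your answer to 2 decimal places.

5.07

L_p/L_s = (0.667)²(0.603)⁴ = 0.05882.
F_p/F_s = (L_p/L_s)/(d_p/d_s)² = 0.05882/6.250 = 0.009411.
m_p − m_s = −2.5 log₁₀(0.009411) = 5.07.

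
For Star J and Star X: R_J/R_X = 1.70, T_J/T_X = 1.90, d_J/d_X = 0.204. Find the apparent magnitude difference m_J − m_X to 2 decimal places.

L_J/L_X = (1.70)²(1.90)⁴ = 37.66.
F_J/F_X = (L_J/L_X)/(d_J/d_X)² = 37.66/0.04162 = 905.0.
m_J − m_X = −2.5 log₁₀(905.0) = -7.39.

-7.39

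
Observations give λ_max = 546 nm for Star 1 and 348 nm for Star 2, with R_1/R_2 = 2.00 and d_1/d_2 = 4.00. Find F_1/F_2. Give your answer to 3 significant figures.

0.0413

Wien's law: T_1/T_2 = λ_2/λ_1 = 348/546 = 0.6374.
L_1/L_2 = (R_1/R_2)²(T_1/T_2)⁴ = (2.00)²(0.6374)⁴ = 0.6601.
F_1/F_2 = (L_1/L_2)/(d_1/d_2)² = 0.6601/(4.00)² = 0.04126.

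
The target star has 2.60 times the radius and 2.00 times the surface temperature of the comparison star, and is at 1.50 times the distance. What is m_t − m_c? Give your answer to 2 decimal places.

-4.20

L_t/L_c = (2.60)²(2.00)⁴ = 108.2.
F_t/F_c = (L_t/L_c)/(d_t/d_c)² = 108.2/2.250 = 48.07.
m_t − m_c = −2.5 log₁₀(48.07) = -4.20.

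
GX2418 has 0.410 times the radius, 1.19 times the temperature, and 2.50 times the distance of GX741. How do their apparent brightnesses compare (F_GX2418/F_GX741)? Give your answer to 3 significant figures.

L_GX2418/L_GX741 = (R_GX2418/R_GX741)²(T_GX2418/T_GX741)⁴ = (0.410)² × (1.19)⁴ = 0.3371.
F_GX2418/F_GX741 = (L_GX2418/L_GX741)/(d_GX2418/d_GX741)² = 0.3371 / (2.50)² = 0.05394.

0.0539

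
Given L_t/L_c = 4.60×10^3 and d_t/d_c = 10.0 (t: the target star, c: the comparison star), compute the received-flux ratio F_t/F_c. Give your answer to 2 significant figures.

F = L/(4πd²), so F_t/F_c = (L_t/L_c) / (d_t/d_c)²
= 4.60×10^3 / (10.0)² = 4.60×10^3 / 100.0 = 46.00.

46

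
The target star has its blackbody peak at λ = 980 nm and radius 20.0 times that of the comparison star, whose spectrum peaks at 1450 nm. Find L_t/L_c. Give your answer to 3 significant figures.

1.92×10^3

Wien's law gives T ∝ 1/λ_max, so T_t/T_c = λ_c/λ_t = 1450/980 = 1.480.
Then L ∝ R²T⁴ gives L_t/L_c = (20.0)² × (1.480)⁴ = 400.0 × 4.793 = 1917.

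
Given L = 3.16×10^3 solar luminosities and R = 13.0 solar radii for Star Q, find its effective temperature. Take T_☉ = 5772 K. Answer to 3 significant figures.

1.20×10^4 K

T/T_☉ = (L/L_☉)^(1/4) / (R/R_☉)^(1/2)
T = 5772 × (3.16×10^3)^(1/4) / √(13.0) = 5772 × 7.498 / 3.606 = 1.200×10^4 K.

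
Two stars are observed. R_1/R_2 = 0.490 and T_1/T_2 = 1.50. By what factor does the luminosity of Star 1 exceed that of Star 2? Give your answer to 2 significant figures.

From the Stefan–Boltzmann law, L ∝ R²T⁴, so
L_1/L_2 = (R_1/R_2)² (T_1/T_2)⁴ = (0.490)² × (1.50)⁴ = 0.2401 × 5.062 = 1.216.

1.2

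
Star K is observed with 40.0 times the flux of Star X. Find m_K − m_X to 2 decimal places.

-4.01

m_K − m_X = −2.5 log₁₀(F_K/F_X) = −2.5 log₁₀(40.0) = −2.5 × (1.602) = -4.005.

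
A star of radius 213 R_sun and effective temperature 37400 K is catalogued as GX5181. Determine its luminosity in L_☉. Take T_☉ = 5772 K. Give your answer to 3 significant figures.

8.00×10^7 L_☉

L/L_☉ = (R/R_☉)² (T/T_☉)⁴ = (213)² × (37400/5772)⁴
       = 4.537×10^4 × (6.480)⁴ = 4.537×10^4 × 1763 = 7.997×10^7.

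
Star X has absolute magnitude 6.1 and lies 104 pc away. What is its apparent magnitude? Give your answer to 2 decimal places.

m = M + 5 log₁₀(d/10 pc) = 6.1 + 5 log₁₀(104/10)
  = 6.1 + 5 × 1.017 = 6.1 + 5.09 = 11.19.

11.19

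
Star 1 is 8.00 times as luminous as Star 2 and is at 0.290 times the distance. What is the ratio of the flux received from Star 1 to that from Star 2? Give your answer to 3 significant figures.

F = L/(4πd²), so F_1/F_2 = (L_1/L_2) / (d_1/d_2)²
= 8.00 / (0.290)² = 8.00 / 0.08410 = 95.12.

95.1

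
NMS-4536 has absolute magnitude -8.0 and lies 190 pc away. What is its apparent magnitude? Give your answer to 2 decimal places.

m = M + 5 log₁₀(d/10 pc) = -8.0 + 5 log₁₀(190/10)
  = -8.0 + 5 × 1.279 = -8.0 + 6.39 = -1.61.

-1.61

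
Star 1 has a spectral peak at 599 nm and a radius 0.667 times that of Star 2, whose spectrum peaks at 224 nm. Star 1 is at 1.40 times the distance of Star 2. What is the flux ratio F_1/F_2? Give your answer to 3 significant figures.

Wien's law: T_1/T_2 = λ_2/λ_1 = 224/599 = 0.3740.
L_1/L_2 = (R_1/R_2)²(T_1/T_2)⁴ = (0.667)²(0.3740)⁴ = 0.008700.
F_1/F_2 = (L_1/L_2)/(d_1/d_2)² = 0.008700/(1.40)² = 0.004439.

0.00444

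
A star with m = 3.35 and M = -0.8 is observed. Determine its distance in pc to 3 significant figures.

67.6 pc

m − M = 5 log₁₀(d/10 pc)
3.35 − (-0.8) = 4.15 = 5 log₁₀(d/10)
d = 10 × 10^(4.15/5) = 10 × 10^0.830 = 67.61 pc.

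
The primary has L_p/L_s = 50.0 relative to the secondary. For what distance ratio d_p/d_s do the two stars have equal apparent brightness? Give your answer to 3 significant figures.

Equal flux requires L_p/d_p² = L_s/d_s², so d_p/d_s = √(L_p/L_s)
= √(50.0) = 7.071.

7.07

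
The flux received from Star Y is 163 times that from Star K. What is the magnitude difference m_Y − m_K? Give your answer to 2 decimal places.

m_Y − m_K = −2.5 log₁₀(F_Y/F_K) = −2.5 log₁₀(163) = −2.5 × (2.212) = -5.530.

-5.53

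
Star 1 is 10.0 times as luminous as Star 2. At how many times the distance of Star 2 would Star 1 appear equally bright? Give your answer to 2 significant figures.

3.2

Equal flux requires L_1/d_1² = L_2/d_2², so d_1/d_2 = √(L_1/L_2)
= √(10.0) = 3.162.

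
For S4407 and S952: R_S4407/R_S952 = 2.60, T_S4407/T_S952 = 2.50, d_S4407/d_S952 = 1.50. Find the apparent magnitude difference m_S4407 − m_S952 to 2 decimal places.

L_S4407/L_S952 = (2.60)²(2.50)⁴ = 264.1.
F_S4407/F_S952 = (L_S4407/L_S952)/(d_S4407/d_S952)² = 264.1/2.250 = 117.4.
m_S4407 − m_S952 = −2.5 log₁₀(117.4) = -5.17.

-5.17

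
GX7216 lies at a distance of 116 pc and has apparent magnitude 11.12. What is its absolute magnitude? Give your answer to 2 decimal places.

M = m − 5 log₁₀(d/10 pc) = 11.12 − 5 log₁₀(116/10)
  = 11.12 − 5 × 1.064 = 11.12 − 5.32 = 5.80.

5.80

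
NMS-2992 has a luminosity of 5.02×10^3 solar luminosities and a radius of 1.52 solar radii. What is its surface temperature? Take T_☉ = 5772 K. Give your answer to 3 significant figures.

3.94×10^4 K

T/T_☉ = (L/L_☉)^(1/4) / (R/R_☉)^(1/2)
T = 5772 × (5.02×10^3)^(1/4) / √(1.52) = 5772 × 8.417 / 1.233 = 3.941×10^4 K.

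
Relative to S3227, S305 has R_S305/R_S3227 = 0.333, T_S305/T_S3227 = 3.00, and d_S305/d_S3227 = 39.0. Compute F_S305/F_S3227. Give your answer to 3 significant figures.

L_S305/L_S3227 = (R_S305/R_S3227)²(T_S305/T_S3227)⁴ = (0.333)² × (3.00)⁴ = 8.982.
F_S305/F_S3227 = (L_S305/L_S3227)/(d_S305/d_S3227)² = 8.982 / (39.0)² = 0.005905.

0.00591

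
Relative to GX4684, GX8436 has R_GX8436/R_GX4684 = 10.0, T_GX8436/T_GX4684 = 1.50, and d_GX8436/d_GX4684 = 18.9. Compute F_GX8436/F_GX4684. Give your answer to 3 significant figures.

1.42

L_GX8436/L_GX4684 = (R_GX8436/R_GX4684)²(T_GX8436/T_GX4684)⁴ = (10.0)² × (1.50)⁴ = 506.2.
F_GX8436/F_GX4684 = (L_GX8436/L_GX4684)/(d_GX8436/d_GX4684)² = 506.2 / (18.9)² = 1.417.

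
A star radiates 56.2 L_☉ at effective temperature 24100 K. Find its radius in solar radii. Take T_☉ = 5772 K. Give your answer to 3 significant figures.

0.430 solar radii

R/R_☉ = √(L/L_☉) / (T/T_☉)² = √(56.2) / (4.175)²
       = 7.497 / 17.43 = 0.4300.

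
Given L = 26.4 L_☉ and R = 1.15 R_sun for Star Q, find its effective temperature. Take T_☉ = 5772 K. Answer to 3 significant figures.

1.22×10^4 K

T/T_☉ = (L/L_☉)^(1/4) / (R/R_☉)^(1/2)
T = 5772 × (26.4)^(1/4) / √(1.15) = 5772 × 2.267 / 1.072 = 1.220×10^4 K.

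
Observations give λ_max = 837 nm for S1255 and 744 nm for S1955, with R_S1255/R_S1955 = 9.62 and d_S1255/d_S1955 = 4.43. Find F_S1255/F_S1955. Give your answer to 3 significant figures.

Wien's law: T_S1255/T_S1955 = λ_S1955/λ_S1255 = 744/837 = 0.8889.
L_S1255/L_S1955 = (R_S1255/R_S1955)²(T_S1255/T_S1955)⁴ = (9.62)²(0.8889)⁴ = 57.78.
F_S1255/F_S1955 = (L_S1255/L_S1955)/(d_S1255/d_S1955)² = 57.78/(4.43)² = 2.944.

2.94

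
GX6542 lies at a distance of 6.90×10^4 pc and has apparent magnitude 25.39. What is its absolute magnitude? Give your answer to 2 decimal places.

M = m − 5 log₁₀(d/10 pc) = 25.39 − 5 log₁₀(6.90×10^4/10)
  = 25.39 − 5 × 3.839 = 25.39 − 19.19 = 6.20.

6.20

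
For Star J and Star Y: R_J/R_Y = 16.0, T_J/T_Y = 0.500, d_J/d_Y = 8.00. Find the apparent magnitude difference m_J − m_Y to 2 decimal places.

1.51

L_J/L_Y = (16.0)²(0.500)⁴ = 16.00.
F_J/F_Y = (L_J/L_Y)/(d_J/d_Y)² = 16.00/64.00 = 0.2500.
m_J − m_Y = −2.5 log₁₀(0.2500) = 1.51.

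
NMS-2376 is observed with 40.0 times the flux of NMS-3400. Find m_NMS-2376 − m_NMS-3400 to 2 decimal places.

m_NMS-2376 − m_NMS-3400 = −2.5 log₁₀(F_NMS-2376/F_NMS-3400) = −2.5 log₁₀(40.0) = −2.5 × (1.602) = -4.005.

-4.01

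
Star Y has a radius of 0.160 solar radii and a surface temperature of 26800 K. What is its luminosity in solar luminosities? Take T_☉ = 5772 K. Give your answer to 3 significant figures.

L/L_☉ = (R/R_☉)² (T/T_☉)⁴ = (0.160)² × (26800/5772)⁴
       = 0.02560 × (4.643)⁴ = 0.02560 × 464.8 = 11.90.

11.9 solar luminosities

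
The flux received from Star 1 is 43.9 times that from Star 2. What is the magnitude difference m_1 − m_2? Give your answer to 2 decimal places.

m_1 − m_2 = −2.5 log₁₀(F_1/F_2) = −2.5 log₁₀(43.9) = −2.5 × (1.642) = -4.106.

-4.11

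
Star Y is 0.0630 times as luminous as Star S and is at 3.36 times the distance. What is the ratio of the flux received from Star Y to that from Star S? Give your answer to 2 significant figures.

F = L/(4πd²), so F_Y/F_S = (L_Y/L_S) / (d_Y/d_S)²
= 0.0630 / (3.36)² = 0.0630 / 11.29 = 0.005580.

0.0056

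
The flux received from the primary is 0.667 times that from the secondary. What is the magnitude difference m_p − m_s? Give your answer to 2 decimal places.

0.44

m_p − m_s = −2.5 log₁₀(F_p/F_s) = −2.5 log₁₀(0.667) = −2.5 × (-0.176) = 0.440.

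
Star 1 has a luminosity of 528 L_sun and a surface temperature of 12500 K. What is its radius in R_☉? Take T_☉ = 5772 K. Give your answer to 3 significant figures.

4.90 R_☉

R/R_☉ = √(L/L_☉) / (T/T_☉)² = √(528) / (2.166)²
       = 22.98 / 4.690 = 4.899.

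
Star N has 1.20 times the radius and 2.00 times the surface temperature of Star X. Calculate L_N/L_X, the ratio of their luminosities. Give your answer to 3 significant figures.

23.0

From the Stefan–Boltzmann law, L ∝ R²T⁴, so
L_N/L_X = (R_N/R_X)² (T_N/T_X)⁴ = (1.20)² × (2.00)⁴ = 1.440 × 16.00 = 23.04.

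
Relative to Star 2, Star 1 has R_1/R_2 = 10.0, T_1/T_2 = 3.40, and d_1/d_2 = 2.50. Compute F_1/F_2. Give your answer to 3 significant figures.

L_1/L_2 = (R_1/R_2)²(T_1/T_2)⁴ = (10.0)² × (3.40)⁴ = 1.336×10^4.
F_1/F_2 = (L_1/L_2)/(d_1/d_2)² = 1.336×10^4 / (2.50)² = 2138.

2.14×10^3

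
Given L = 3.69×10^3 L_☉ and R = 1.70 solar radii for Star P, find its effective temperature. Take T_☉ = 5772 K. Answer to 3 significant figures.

T/T_☉ = (L/L_☉)^(1/4) / (R/R_☉)^(1/2)
T = 5772 × (3.69×10^3)^(1/4) / √(1.70) = 5772 × 7.794 / 1.304 = 3.450×10^4 K.

3.45×10^4 K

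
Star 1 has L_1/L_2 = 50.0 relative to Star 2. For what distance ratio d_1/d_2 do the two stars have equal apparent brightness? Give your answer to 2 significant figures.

7.1

Equal flux requires L_1/d_1² = L_2/d_2², so d_1/d_2 = √(L_1/L_2)
= √(50.0) = 7.071.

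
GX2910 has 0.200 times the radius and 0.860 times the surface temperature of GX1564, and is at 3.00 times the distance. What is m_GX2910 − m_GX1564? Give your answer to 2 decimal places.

L_GX2910/L_GX1564 = (0.200)²(0.860)⁴ = 0.02188.
F_GX2910/F_GX1564 = (L_GX2910/L_GX1564)/(d_GX2910/d_GX1564)² = 0.02188/9.000 = 0.002431.
m_GX2910 − m_GX1564 = −2.5 log₁₀(0.002431) = 6.54.

6.54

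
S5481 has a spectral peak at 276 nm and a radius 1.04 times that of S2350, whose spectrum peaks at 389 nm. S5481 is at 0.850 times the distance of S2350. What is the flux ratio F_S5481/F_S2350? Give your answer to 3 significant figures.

5.91

Wien's law: T_S5481/T_S2350 = λ_S2350/λ_S5481 = 389/276 = 1.409.
L_S5481/L_S2350 = (R_S5481/R_S2350)²(T_S5481/T_S2350)⁴ = (1.04)²(1.409)⁴ = 4.268.
F_S5481/F_S2350 = (L_S5481/L_S2350)/(d_S5481/d_S2350)² = 4.268/(0.850)² = 5.907.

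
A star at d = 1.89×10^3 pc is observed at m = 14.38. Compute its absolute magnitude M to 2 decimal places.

3.00

M = m − 5 log₁₀(d/10 pc) = 14.38 − 5 log₁₀(1.89×10^3/10)
  = 14.38 − 5 × 2.276 = 14.38 − 11.38 = 3.00.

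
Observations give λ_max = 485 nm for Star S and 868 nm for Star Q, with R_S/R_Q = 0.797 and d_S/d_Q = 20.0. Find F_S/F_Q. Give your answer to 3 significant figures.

0.0163

Wien's law: T_S/T_Q = λ_Q/λ_S = 868/485 = 1.790.
L_S/L_Q = (R_S/R_Q)²(T_S/T_Q)⁴ = (0.797)²(1.790)⁴ = 6.517.
F_S/F_Q = (L_S/L_Q)/(d_S/d_Q)² = 6.517/(20.0)² = 0.01629.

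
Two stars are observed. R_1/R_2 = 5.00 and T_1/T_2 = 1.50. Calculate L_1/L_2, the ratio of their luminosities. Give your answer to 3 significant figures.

From the Stefan–Boltzmann law, L ∝ R²T⁴, so
L_1/L_2 = (R_1/R_2)² (T_1/T_2)⁴ = (5.00)² × (1.50)⁴ = 25.00 × 5.062 = 126.6.

127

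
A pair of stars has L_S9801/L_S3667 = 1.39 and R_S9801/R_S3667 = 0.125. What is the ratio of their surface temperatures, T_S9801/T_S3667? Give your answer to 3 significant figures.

3.07

L ∝ R²T⁴ gives T ∝ (L/R²)^(1/4), so
T_S9801/T_S3667 = (1.39 / 0.125²)^(1/4) = (88.96)^(1/4) = 3.071.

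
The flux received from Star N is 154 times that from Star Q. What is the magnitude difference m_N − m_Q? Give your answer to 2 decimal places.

-5.47

m_N − m_Q = −2.5 log₁₀(F_N/F_Q) = −2.5 log₁₀(154) = −2.5 × (2.188) = -5.469.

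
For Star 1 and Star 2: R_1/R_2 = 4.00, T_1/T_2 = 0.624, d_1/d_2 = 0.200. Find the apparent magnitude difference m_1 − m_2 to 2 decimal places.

-4.46

L_1/L_2 = (4.00)²(0.624)⁴ = 2.426.
F_1/F_2 = (L_1/L_2)/(d_1/d_2)² = 2.426/0.04000 = 60.65.
m_1 − m_2 = −2.5 log₁₀(60.65) = -4.46.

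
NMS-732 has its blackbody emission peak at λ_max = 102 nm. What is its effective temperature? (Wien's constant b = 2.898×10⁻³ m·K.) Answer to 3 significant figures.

T = b/λ_max = 2.898×10⁻³ / (102×10⁻⁹) = 2.841×10^4 K.

2.84×10^4 K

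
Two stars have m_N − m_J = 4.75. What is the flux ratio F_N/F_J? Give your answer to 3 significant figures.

0.0126

F_N/F_J = 10^(−(m_N − m_J)/2.5) = 10^(-4.75/2.5) = 10^-1.900 = 0.01259.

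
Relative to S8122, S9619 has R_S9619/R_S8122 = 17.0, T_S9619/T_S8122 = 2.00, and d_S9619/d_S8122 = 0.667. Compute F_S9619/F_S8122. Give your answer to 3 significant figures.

1.04×10^4

L_S9619/L_S8122 = (R_S9619/R_S8122)²(T_S9619/T_S8122)⁴ = (17.0)² × (2.00)⁴ = 4624.
F_S9619/F_S8122 = (L_S9619/L_S8122)/(d_S9619/d_S8122)² = 4624 / (0.667)² = 1.039×10^4.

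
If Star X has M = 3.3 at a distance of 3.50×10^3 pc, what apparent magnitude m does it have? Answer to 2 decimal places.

16.02

m = M + 5 log₁₀(d/10 pc) = 3.3 + 5 log₁₀(3.50×10^3/10)
  = 3.3 + 5 × 2.544 = 3.3 + 12.72 = 16.02.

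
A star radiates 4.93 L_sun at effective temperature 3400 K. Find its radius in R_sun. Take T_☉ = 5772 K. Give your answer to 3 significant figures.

R/R_☉ = √(L/L_☉) / (T/T_☉)² = √(4.93) / (0.5891)²
       = 2.220 / 0.3470 = 6.399.

6.40 R_sun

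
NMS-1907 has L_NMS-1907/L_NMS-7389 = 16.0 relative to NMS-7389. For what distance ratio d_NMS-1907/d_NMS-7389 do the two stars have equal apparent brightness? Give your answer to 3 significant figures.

Equal flux requires L_NMS-1907/d_NMS-1907² = L_NMS-7389/d_NMS-7389², so d_NMS-1907/d_NMS-7389 = √(L_NMS-1907/L_NMS-7389)
= √(16.0) = 4.000.

4.00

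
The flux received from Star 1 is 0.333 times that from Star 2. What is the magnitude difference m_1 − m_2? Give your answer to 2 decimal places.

1.19

m_1 − m_2 = −2.5 log₁₀(F_1/F_2) = −2.5 log₁₀(0.333) = −2.5 × (-0.478) = 1.194.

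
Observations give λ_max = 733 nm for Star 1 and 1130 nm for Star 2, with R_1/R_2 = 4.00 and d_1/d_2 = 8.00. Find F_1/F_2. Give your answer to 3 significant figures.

Wien's law: T_1/T_2 = λ_2/λ_1 = 1130/733 = 1.542.
L_1/L_2 = (R_1/R_2)²(T_1/T_2)⁴ = (4.00)²(1.542)⁴ = 90.37.
F_1/F_2 = (L_1/L_2)/(d_1/d_2)² = 90.37/(8.00)² = 1.412.

1.41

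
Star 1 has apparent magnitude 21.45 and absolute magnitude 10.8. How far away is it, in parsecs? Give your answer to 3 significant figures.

1.35×10^3 pc

m − M = 5 log₁₀(d/10 pc)
21.45 − (10.8) = 10.65 = 5 log₁₀(d/10)
d = 10 × 10^(10.65/5) = 10 × 10^2.130 = 1349 pc.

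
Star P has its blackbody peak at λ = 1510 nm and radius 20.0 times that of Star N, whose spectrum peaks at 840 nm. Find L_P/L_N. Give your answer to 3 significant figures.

Wien's law gives T ∝ 1/λ_max, so T_P/T_N = λ_N/λ_P = 840/1510 = 0.5563.
Then L ∝ R²T⁴ gives L_P/L_N = (20.0)² × (0.5563)⁴ = 400.0 × 0.09577 = 38.31.

38.3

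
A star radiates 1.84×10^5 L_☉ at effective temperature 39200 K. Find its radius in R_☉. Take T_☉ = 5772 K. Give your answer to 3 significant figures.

R/R_☉ = √(L/L_☉) / (T/T_☉)² = √(1.84×10^5) / (6.791)²
       = 429.0 / 46.12 = 9.300.

9.30 R_☉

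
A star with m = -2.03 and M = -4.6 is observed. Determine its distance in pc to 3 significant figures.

m − M = 5 log₁₀(d/10 pc)
-2.03 − (-4.6) = 2.57 = 5 log₁₀(d/10)
d = 10 × 10^(2.57/5) = 10 × 10^0.514 = 32.66 pc.

32.7 pc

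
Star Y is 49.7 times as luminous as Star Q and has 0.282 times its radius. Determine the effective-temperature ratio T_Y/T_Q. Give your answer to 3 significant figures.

5.00

L ∝ R²T⁴ gives T ∝ (L/R²)^(1/4), so
T_Y/T_Q = (49.7 / 0.282²)^(1/4) = (625.0)^(1/4) = 5.000.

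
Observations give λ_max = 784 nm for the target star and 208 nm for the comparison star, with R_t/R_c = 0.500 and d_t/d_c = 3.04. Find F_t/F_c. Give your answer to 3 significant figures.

Wien's law: T_t/T_c = λ_c/λ_t = 208/784 = 0.2653.
L_t/L_c = (R_t/R_c)²(T_t/T_c)⁴ = (0.500)²(0.2653)⁴ = 0.001239.
F_t/F_c = (L_t/L_c)/(d_t/d_c)² = 0.001239/(3.04)² = 1.340×10^-4.

1.34×10^-4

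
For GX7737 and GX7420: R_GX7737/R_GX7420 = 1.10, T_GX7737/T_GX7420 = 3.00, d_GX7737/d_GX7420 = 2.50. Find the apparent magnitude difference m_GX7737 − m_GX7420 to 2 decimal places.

L_GX7737/L_GX7420 = (1.10)²(3.00)⁴ = 98.01.
F_GX7737/F_GX7420 = (L_GX7737/L_GX7420)/(d_GX7737/d_GX7420)² = 98.01/6.250 = 15.68.
m_GX7737 − m_GX7420 = −2.5 log₁₀(15.68) = -2.99.

-2.99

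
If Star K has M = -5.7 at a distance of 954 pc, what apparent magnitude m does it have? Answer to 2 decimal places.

m = M + 5 log₁₀(d/10 pc) = -5.7 + 5 log₁₀(954/10)
  = -5.7 + 5 × 1.980 = -5.7 + 9.90 = 4.20.

4.20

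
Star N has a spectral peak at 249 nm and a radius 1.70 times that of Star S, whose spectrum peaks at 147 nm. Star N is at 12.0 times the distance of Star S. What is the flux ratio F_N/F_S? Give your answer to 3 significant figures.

0.00244

Wien's law: T_N/T_S = λ_S/λ_N = 147/249 = 0.5904.
L_N/L_S = (R_N/R_S)²(T_N/T_S)⁴ = (1.70)²(0.5904)⁴ = 0.3511.
F_N/F_S = (L_N/L_S)/(d_N/d_S)² = 0.3511/(12.0)² = 0.002438.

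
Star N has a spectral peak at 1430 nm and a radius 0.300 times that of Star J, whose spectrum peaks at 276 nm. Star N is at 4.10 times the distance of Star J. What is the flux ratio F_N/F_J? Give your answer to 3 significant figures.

Wien's law: T_N/T_J = λ_J/λ_N = 276/1430 = 0.1930.
L_N/L_J = (R_N/R_J)²(T_N/T_J)⁴ = (0.300)²(0.1930)⁴ = 1.249×10^-4.
F_N/F_J = (L_N/L_J)/(d_N/d_J)² = 1.249×10^-4/(4.10)² = 7.430×10^-6.

7.43×10^-6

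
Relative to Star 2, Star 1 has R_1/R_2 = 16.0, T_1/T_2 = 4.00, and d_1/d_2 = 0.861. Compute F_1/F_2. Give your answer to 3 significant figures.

L_1/L_2 = (R_1/R_2)²(T_1/T_2)⁴ = (16.0)² × (4.00)⁴ = 6.554×10^4.
F_1/F_2 = (L_1/L_2)/(d_1/d_2)² = 6.554×10^4 / (0.861)² = 8.840×10^4.

8.84×10^4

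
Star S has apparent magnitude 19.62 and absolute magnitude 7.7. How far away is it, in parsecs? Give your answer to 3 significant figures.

2.42×10^3 pc

m − M = 5 log₁₀(d/10 pc)
19.62 − (7.7) = 11.92 = 5 log₁₀(d/10)
d = 10 × 10^(11.92/5) = 10 × 10^2.384 = 2421 pc.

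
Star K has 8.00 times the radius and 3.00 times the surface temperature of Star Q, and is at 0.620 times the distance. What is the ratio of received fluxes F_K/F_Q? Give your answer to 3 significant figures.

L_K/L_Q = (R_K/R_Q)²(T_K/T_Q)⁴ = (8.00)² × (3.00)⁴ = 5184.
F_K/F_Q = (L_K/L_Q)/(d_K/d_Q)² = 5184 / (0.620)² = 1.349×10^4.

1.35×10^4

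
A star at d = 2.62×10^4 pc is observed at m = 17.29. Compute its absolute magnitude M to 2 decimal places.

0.20

M = m − 5 log₁₀(d/10 pc) = 17.29 − 5 log₁₀(2.62×10^4/10)
  = 17.29 − 5 × 3.418 = 17.29 − 17.09 = 0.20.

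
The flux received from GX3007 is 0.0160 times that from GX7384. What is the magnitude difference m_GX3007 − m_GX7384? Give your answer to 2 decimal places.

4.49

m_GX3007 − m_GX7384 = −2.5 log₁₀(F_GX3007/F_GX7384) = −2.5 log₁₀(0.0160) = −2.5 × (-1.796) = 4.490.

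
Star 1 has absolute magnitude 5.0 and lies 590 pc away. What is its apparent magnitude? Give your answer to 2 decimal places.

m = M + 5 log₁₀(d/10 pc) = 5.0 + 5 log₁₀(590/10)
  = 5.0 + 5 × 1.771 = 5.0 + 8.85 = 13.85.

13.85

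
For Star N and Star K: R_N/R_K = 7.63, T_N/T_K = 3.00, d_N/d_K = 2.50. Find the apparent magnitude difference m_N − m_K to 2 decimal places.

L_N/L_K = (7.63)²(3.00)⁴ = 4716.
F_N/F_K = (L_N/L_K)/(d_N/d_K)² = 4716/6.250 = 754.5.
m_N − m_K = −2.5 log₁₀(754.5) = -7.19.

-7.19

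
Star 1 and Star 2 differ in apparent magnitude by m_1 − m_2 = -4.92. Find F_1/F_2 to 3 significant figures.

F_1/F_2 = 10^(−(m_1 − m_2)/2.5) = 10^(4.92/2.5) = 10^1.968 = 92.90.

92.9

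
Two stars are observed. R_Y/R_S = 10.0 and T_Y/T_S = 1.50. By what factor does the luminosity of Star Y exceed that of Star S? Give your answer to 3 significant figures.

506

From the Stefan–Boltzmann law, L ∝ R²T⁴, so
L_Y/L_S = (R_Y/R_S)² (T_Y/T_S)⁴ = (10.0)² × (1.50)⁴ = 100.0 × 5.062 = 506.2.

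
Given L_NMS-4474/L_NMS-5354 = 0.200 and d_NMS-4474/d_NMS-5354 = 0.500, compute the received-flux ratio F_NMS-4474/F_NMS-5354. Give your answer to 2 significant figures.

F = L/(4πd²), so F_NMS-4474/F_NMS-5354 = (L_NMS-4474/L_NMS-5354) / (d_NMS-4474/d_NMS-5354)²
= 0.200 / (0.500)² = 0.200 / 0.2500 = 0.8000.

0.80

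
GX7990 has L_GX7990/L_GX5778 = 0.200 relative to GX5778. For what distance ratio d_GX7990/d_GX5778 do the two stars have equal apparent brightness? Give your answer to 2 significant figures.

0.45

Equal flux requires L_GX7990/d_GX7990² = L_GX5778/d_GX5778², so d_GX7990/d_GX5778 = √(L_GX7990/L_GX5778)
= √(0.200) = 0.4472.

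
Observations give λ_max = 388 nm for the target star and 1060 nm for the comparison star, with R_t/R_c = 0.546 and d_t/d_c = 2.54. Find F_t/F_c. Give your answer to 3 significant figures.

2.57

Wien's law: T_t/T_c = λ_c/λ_t = 1060/388 = 2.732.
L_t/L_c = (R_t/R_c)²(T_t/T_c)⁴ = (0.546)²(2.732)⁴ = 16.61.
F_t/F_c = (L_t/L_c)/(d_t/d_c)² = 16.61/(2.54)² = 2.574.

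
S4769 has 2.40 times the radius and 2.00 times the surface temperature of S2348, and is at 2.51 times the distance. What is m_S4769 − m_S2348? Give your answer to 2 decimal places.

-2.91

L_S4769/L_S2348 = (2.40)²(2.00)⁴ = 92.16.
F_S4769/F_S2348 = (L_S4769/L_S2348)/(d_S4769/d_S2348)² = 92.16/6.300 = 14.63.
m_S4769 − m_S2348 = −2.5 log₁₀(14.63) = -2.91.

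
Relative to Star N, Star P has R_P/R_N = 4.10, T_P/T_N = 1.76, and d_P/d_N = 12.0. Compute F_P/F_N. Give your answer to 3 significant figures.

1.12

L_P/L_N = (R_P/R_N)²(T_P/T_N)⁴ = (4.10)² × (1.76)⁴ = 161.3.
F_P/F_N = (L_P/L_N)/(d_P/d_N)² = 161.3 / (12.0)² = 1.120.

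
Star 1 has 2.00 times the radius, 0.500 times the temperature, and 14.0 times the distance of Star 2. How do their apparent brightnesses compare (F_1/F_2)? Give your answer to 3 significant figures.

0.00128

L_1/L_2 = (R_1/R_2)²(T_1/T_2)⁴ = (2.00)² × (0.500)⁴ = 0.2500.
F_1/F_2 = (L_1/L_2)/(d_1/d_2)² = 0.2500 / (14.0)² = 0.001276.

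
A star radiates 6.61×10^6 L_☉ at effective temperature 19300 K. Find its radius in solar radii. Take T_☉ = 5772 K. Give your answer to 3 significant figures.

R/R_☉ = √(L/L_☉) / (T/T_☉)² = √(6.61×10^6) / (3.344)²
       = 2571 / 11.18 = 230.0.

230 solar radii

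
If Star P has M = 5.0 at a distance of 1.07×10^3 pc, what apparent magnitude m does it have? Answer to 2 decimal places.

15.15

m = M + 5 log₁₀(d/10 pc) = 5.0 + 5 log₁₀(1.07×10^3/10)
  = 5.0 + 5 × 2.029 = 5.0 + 10.15 = 15.15.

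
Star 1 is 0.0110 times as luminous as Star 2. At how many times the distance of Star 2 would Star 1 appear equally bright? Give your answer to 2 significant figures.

0.10

Equal flux requires L_1/d_1² = L_2/d_2², so d_1/d_2 = √(L_1/L_2)
= √(0.0110) = 0.1049.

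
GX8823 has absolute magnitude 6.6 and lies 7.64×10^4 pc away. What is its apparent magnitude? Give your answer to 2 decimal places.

m = M + 5 log₁₀(d/10 pc) = 6.6 + 5 log₁₀(7.64×10^4/10)
  = 6.6 + 5 × 3.883 = 6.6 + 19.42 = 26.02.

26.02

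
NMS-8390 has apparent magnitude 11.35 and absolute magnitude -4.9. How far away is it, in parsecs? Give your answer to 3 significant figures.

m − M = 5 log₁₀(d/10 pc)
11.35 − (-4.9) = 16.25 = 5 log₁₀(d/10)
d = 10 × 10^(16.25/5) = 10 × 10^3.250 = 1.778×10^4 pc.

1.78×10^4 pc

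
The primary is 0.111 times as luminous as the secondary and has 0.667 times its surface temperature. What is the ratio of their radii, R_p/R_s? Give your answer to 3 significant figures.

0.749

L ∝ R²T⁴ gives R ∝ √L / T², so
R_p/R_s = √(0.111) / (0.667)² = 0.3332 / 0.4449 = 0.7489.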